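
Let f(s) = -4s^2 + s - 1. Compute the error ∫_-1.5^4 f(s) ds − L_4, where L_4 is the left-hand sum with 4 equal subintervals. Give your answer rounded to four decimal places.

-27.0990

Exact integral: ∫_-1.5^4 f(s) ds ≈ -88.458333.
L_4 = -61.359375.
Error ≈ -88.458333 − (-61.359375) ≈ -27.0990.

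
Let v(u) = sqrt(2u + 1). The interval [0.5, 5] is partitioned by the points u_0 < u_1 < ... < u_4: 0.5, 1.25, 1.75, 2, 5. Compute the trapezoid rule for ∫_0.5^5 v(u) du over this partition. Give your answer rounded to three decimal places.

11.104

Subinterval widths: 0.75, 0.5, 0.25, 3.
v(0.5) ≈ 1.414, v(1.25) ≈ 1.871, v(1.75) ≈ 2.121, v(2) ≈ 2.236, v(5) ≈ 3.317.
On each subinterval the trapezoid contributes (Δu_i/2)·[v(u_{i-1}) + v(u_i)].
Sum ≈ 11.104.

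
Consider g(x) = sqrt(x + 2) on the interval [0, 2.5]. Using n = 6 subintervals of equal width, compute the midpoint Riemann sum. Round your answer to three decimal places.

4.479

Δx = (2.5 − 0)/6 = 5/12.
Midpoints: 5/24, 0.625, 25/24, 35/24, 1.875, 55/24.
g(5/24) ≈ 1.486, g(0.625) ≈ 1.620, g(25/24) ≈ 1.744, g(35/24) ≈ 1.860, g(1.875) ≈ 1.969, g(55/24) ≈ 2.072.
Sum = Δx · [g(5/24) + g(0.625) + g(25/24) + ...].
Sum ≈ 4.479.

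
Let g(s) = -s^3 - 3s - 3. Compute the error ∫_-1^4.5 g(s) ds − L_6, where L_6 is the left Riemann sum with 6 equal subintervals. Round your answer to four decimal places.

-45.7426

Exact integral: ∫_-1^4.5 g(s) ds = -147.640625.
L_6 ≈ -101.898003.
Error ≈ -147.640625 − (-101.898003) ≈ -45.7426.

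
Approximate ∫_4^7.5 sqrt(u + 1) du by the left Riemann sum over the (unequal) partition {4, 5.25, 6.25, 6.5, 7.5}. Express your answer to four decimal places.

8.7068

Subinterval widths: 1.25, 1, 0.25, 1.
Left endpoints: 4, 5.25, 6.25, 6.5.
f(4) ≈ 2.2361, f(5.25) ≈ 2.5000, f(6.25) ≈ 2.6926, f(6.5) ≈ 2.7386.
Sum = Σ Δu_i · f(u_i).
Sum ≈ 8.7068.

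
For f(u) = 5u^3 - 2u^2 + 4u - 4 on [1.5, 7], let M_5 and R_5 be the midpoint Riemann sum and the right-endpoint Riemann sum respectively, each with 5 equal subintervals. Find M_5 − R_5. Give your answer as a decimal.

-997.3803125

M_5 = 2805.7596875.
R_5 = 3803.14.
M_5 − R_5 = -997.3803125.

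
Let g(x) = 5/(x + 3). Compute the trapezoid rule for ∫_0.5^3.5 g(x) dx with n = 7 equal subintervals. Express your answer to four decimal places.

3.0996

Δx = (3.5 − 0.5)/7 = 3/7.
g(0.5) = 10/7, g(13/14) = 14/11, g(19/14) = 70/61, g(25/14) = 70/67, g(31/14) = 70/73, g(37/14) = 70/79, g(43/14) = 14/17, g(3.5) = 10/13.
T_7 = (Δx/2)·[g(x_0) + 2g(x_1) + ... + 2g(x_{6}) + g(x_7)].
Sum ≈ 3.0996.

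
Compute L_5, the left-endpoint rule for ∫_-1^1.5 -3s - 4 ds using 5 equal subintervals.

Δs = (1.5 − (-1))/5 = 0.5.
Left endpoints: -1, -0.5, 0, 0.5, 1.
f(-1) = -1, f(-0.5) = -2.5, f(0) = -4, f(0.5) = -5.5, f(1) = -7.
Sum = Δs · [f(-1) + f(-0.5) + f(0) + f(0.5) + f(1)].
Sum = -10.

-10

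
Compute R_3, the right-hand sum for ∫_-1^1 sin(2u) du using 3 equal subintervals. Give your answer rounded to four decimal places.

0.6062

Δu = (1 − (-1))/3 = 2/3.
Right endpoints: -1/3, 1/3, 1.
f(-1/3) ≈ -0.6184, f(1/3) ≈ 0.6184, f(1) ≈ 0.9093.
Sum = Δu · [f(-1/3) + f(1/3) + f(1)].
Sum ≈ 0.6062.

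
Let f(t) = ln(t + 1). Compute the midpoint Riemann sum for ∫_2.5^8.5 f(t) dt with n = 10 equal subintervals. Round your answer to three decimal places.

11.005

Δt = (8.5 − 2.5)/10 = 0.6.
Midpoints: 2.8, 3.4, 4, 4.6, 5.2, 5.8, 6.4, 7, 7.6, 8.2.
f(2.8) ≈ 1.335, f(3.4) ≈ 1.482, f(4) ≈ 1.609, f(4.6) ≈ 1.723, f(5.2) ≈ 1.825, f(5.8) ≈ 1.917, f(6.4) ≈ 2.001, f(7) ≈ 2.079, f(7.6) ≈ 2.152, f(8.2) ≈ 2.219.
Sum = Δt · [f(2.8) + f(3.4) + f(4) + ...].
Sum ≈ 11.005.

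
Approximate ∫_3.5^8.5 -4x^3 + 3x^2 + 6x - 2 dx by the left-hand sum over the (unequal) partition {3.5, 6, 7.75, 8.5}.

Subinterval widths: 2.5, 1.75, 0.75.
Left endpoints: 3.5, 6, 7.75.
f(3.5) = -115.75, f(6) = -722, f(7.75) = -1637.25.
Sum = Σ Δx_i · f(x_i).
Sum = -2780.8125.

-2780.8125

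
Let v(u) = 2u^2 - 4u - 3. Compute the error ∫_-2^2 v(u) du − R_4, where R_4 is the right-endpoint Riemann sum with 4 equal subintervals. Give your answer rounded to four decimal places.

6.6667

Exact integral: ∫_-2^2 v(u) du ≈ -1.333333.
R_4 = -8.
Error ≈ -1.333333 − (-8) ≈ 6.6667.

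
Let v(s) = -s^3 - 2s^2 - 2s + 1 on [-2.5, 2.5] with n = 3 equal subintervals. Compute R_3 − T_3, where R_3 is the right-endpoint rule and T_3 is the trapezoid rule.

-34.375

R_3 ≈ -54.83796296.
T_3 ≈ -20.46296296.
R_3 − T_3 = -34.375.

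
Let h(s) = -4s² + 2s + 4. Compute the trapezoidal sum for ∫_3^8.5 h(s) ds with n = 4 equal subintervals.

-704.515625

Δs = (8.5 − 3)/4 = 1.375.
h(3) = -26, h(4.375) = -63.8125, h(5.75) = -116.75, h(7.125) = -184.8125, h(8.5) = -268.
T_4 = (Δs/2)·[h(s_0) + 2h(s_1) + 2h(s_2) + 2h(s_3) + h(s_4)].
Sum = -704.515625.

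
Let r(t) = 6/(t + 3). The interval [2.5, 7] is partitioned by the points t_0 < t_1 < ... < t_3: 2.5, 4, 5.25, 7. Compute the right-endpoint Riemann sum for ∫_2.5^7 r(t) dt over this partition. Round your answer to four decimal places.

3.2448

Subinterval widths: 1.5, 1.25, 1.75.
Right endpoints: 4, 5.25, 7.
r(4) = 6/7, r(5.25) = 8/11, r(7) = 0.6.
Sum = Σ Δt_i · r(t_i).
Sum ≈ 3.2448.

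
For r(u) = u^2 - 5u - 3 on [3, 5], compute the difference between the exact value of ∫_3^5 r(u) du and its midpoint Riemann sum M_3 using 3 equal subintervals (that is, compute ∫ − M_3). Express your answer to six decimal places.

Exact integral: ∫_3^5 r(u) du ≈ -13.33333333.
M_3 ≈ -13.40740741.
Error ≈ -13.33333333 − (-13.40740741) ≈ 0.074074.

0.074074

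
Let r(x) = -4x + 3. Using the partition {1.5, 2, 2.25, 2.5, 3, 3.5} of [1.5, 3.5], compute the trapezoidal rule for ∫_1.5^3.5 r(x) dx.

-14

Subinterval widths: 0.5, 0.25, 0.25, 0.5, 0.5.
r(1.5) = -3, r(2) = -5, r(2.25) = -6, r(2.5) = -7, r(3) = -9, r(3.5) = -11.
On each subinterval the trapezoid contributes (Δx_i/2)·[r(x_{i-1}) + r(x_i)].
Sum = -14.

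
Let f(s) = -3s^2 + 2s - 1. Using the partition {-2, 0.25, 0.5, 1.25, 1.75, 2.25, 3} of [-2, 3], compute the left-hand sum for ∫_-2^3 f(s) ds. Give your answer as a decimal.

-52.6875

Subinterval widths: 2.25, 0.25, 0.75, 0.5, 0.5, 0.75.
Left endpoints: -2, 0.25, 0.5, 1.25, 1.75, 2.25.
f(-2) = -17, f(0.25) = -0.6875, f(0.5) = -0.75, f(1.25) = -3.1875, f(1.75) = -6.6875, f(2.25) = -11.6875.
Sum = Σ Δs_i · f(s_i).
Sum = -52.6875.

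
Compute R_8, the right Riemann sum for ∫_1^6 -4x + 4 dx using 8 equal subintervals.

-56.25

Δx = (6 − 1)/8 = 0.625.
Right endpoints: 1.625, 2.25, 2.875, 3.5, 4.125, 4.75, 5.375, 6.
f(1.625) = -2.5, f(2.25) = -5, f(2.875) = -7.5, f(3.5) = -10, f(4.125) = -12.5, f(4.75) = -15, f(5.375) = -17.5, f(6) = -20.
Sum = Δx · [f(1.625) + f(2.25) + f(2.875) + ...].
Sum = -56.25.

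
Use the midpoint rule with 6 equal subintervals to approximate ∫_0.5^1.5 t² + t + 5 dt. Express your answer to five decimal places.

7.08102

Δt = (1.5 − 0.5)/6 = 1/6.
Midpoints: 7/12, 0.75, 11/12, 13/12, 1.25, 17/12.
f(7/12) = 853/144, f(0.75) = 6.3125, f(11/12) = 973/144, f(13/12) = 1045/144, f(1.25) = 7.8125, f(17/12) = 1213/144.
Sum = Δt · [f(7/12) + f(0.75) + f(11/12) + ...].
Sum ≈ 7.08102.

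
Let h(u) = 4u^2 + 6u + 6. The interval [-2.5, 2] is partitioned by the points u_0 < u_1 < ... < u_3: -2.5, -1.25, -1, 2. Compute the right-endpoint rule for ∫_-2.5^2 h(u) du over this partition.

Subinterval widths: 1.25, 0.25, 3.
Right endpoints: -1.25, -1, 2.
h(-1.25) = 4.75, h(-1) = 4, h(2) = 34.
Sum = Σ Δu_i · h(u_i).
Sum = 108.9375.

108.9375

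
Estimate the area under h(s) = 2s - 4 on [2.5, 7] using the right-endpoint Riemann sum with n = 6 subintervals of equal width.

28.125

Δs = (7 − 2.5)/6 = 0.75.
Right endpoints: 3.25, 4, 4.75, 5.5, 6.25, 7.
h(3.25) = 2.5, h(4) = 4, h(4.75) = 5.5, h(5.5) = 7, h(6.25) = 8.5, h(7) = 10.
Sum = Δs · [h(3.25) + h(4) + h(4.75) + ...].
Sum = 28.125.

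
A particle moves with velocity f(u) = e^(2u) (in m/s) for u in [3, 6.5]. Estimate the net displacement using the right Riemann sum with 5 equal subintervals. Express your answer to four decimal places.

Δu = (6.5 − 3)/5 = 0.7.
Right endpoints: 3.7, 4.4, 5.1, 5.8, 6.5.
f(3.7) ≈ 1635.9844, f(4.4) ≈ 6634.2440, f(5.1) ≈ 26903.1861, f(5.8) ≈ 109097.7993, f(6.5) ≈ 442413.3920.
Sum = Δu · [f(3.7) + f(4.4) + f(5.1) + f(5.8) + f(6.5)].
Sum ≈ 410679.2241.

410679.2241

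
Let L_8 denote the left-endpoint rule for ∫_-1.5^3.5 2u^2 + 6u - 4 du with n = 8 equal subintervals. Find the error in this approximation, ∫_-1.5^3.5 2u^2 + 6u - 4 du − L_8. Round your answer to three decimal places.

14.974

Exact integral: ∫_-1.5^3.5 f(u) du ≈ 40.83333.
L_8 = 25.859375.
Error ≈ 40.83333 − 25.859375 ≈ 14.974.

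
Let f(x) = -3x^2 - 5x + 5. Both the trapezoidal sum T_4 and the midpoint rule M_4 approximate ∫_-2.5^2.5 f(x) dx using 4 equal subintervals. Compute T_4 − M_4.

T_4 = -10.15625.
M_4 = -4.296875.
T_4 − M_4 = -5.859375.

-5.859375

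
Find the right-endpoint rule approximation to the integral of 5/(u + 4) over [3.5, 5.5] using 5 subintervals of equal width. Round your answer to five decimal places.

1.15432

Δu = (5.5 − 3.5)/5 = 0.4.
Right endpoints: 3.9, 4.3, 4.7, 5.1, 5.5.
f(3.9) = 50/79, f(4.3) = 50/83, f(4.7) = 50/87, f(5.1) = 50/91, f(5.5) = 10/19.
Sum = Δu · [f(3.9) + f(4.3) + f(4.7) + f(5.1) + f(5.5)].
Sum ≈ 1.15432.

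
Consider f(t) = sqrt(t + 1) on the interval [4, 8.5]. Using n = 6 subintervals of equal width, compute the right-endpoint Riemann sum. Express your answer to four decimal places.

12.3815

Δt = (8.5 − 4)/6 = 0.75.
Right endpoints: 4.75, 5.5, 6.25, 7, 7.75, 8.5.
f(4.75) ≈ 2.3979, f(5.5) ≈ 2.5495, f(6.25) ≈ 2.6926, f(7) ≈ 2.8284, f(7.75) ≈ 2.9580, f(8.5) ≈ 3.0822.
Sum = Δt · [f(4.75) + f(5.5) + f(6.25) + ...].
Sum ≈ 12.3815.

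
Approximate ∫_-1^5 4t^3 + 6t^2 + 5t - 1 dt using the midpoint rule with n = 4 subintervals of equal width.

896.25

Δt = (5 − (-1))/4 = 1.5.
Midpoints: -0.25, 1.25, 2.75, 4.25.
f(-0.25) = -1.9375, f(1.25) = 22.4375, f(2.75) = 141.3125, f(4.25) = 435.6875.
Sum = Δt · [f(-0.25) + f(1.25) + f(2.75) + f(4.25)].
Sum = 896.25.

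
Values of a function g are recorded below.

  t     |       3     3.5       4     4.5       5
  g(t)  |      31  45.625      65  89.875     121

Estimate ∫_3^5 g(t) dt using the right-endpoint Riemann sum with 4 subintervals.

160.75

Δt = 0.5.
Sum = 0.5·[45.625 + 65 + 89.875 + 121] = 160.75.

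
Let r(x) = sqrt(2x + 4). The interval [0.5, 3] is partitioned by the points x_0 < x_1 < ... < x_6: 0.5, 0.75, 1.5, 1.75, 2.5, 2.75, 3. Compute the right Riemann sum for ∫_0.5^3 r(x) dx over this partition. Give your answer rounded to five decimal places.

7.06639

Subinterval widths: 0.25, 0.75, 0.25, 0.75, 0.25, 0.25.
Right endpoints: 0.75, 1.5, 1.75, 2.5, 2.75, 3.
r(0.75) ≈ 2.34521, r(1.5) ≈ 2.64575, r(1.75) ≈ 2.73861, r(2.5) ≈ 3.00000, r(2.75) ≈ 3.08221, r(3) ≈ 3.16228.
Sum = Σ Δx_i · r(x_i).
Sum ≈ 7.06639.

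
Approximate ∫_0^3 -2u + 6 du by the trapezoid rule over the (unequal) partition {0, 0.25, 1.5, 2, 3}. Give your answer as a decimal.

Subinterval widths: 0.25, 1.25, 0.5, 1.
f(0) = 6, f(0.25) = 5.5, f(1.5) = 3, f(2) = 2, f(3) = 0.
On each subinterval the trapezoid contributes (Δu_i/2)·[f(u_{i-1}) + f(u_i)].
Sum = 9.

9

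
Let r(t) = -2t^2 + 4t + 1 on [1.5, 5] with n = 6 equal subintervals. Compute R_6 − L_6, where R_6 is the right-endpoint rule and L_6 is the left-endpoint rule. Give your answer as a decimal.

-18.375

R_6 ≈ -41.667824.
L_6 ≈ -23.292824.
R_6 − L_6 = -18.375.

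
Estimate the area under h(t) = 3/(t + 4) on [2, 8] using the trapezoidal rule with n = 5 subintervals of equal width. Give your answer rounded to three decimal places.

2.087

Δt = (8 − 2)/5 = 1.2.
h(2) = 0.5, h(3.2) = 5/12, h(4.4) = 5/14, h(5.6) = 0.3125, h(6.8) = 5/18, h(8) = 0.25.
T_5 = (Δt/2)·[h(t_0) + 2h(t_1) + ... + 2h(t_{4}) + h(t_5)].
Sum ≈ 2.087.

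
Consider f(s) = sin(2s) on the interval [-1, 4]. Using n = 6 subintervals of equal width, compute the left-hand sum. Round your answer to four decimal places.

-0.8936

Δs = (4 − (-1))/6 = 5/6.
Left endpoints: -1, -1/6, 2/3, 1.5, 7/3, 19/6.
f(-1) ≈ -0.9093, f(-1/6) ≈ -0.3272, f(2/3) ≈ 0.9719, f(1.5) ≈ 0.1411, f(7/3) ≈ -0.9990, f(19/6) ≈ 0.0501.
Sum = Δs · [f(-1) + f(-1/6) + f(2/3) + ...].
Sum ≈ -0.8936.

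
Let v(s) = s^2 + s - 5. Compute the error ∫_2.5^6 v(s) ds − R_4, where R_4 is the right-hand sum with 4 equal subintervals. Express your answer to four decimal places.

-14.9935

Exact integral: ∫_2.5^6 v(s) ds ≈ 64.166667.
R_4 = 79.16015625.
Error ≈ 64.166667 − 79.16015625 ≈ -14.9935.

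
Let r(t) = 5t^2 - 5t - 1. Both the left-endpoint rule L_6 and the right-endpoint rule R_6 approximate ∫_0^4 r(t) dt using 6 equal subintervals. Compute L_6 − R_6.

L_6 ≈ 44.14815.
R_6 ≈ 84.14815.
L_6 − R_6 = -40.

-40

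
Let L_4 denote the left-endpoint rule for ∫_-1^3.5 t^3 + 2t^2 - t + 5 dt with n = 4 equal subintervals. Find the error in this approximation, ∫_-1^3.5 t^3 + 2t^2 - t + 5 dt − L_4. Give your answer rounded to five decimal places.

Exact integral: ∫_-1^3.5 f(t) dt = 83.390625.
L_4 ≈ 54.0439453.
Error ≈ 83.390625 − 54.0439453 ≈ 29.34668.

29.34668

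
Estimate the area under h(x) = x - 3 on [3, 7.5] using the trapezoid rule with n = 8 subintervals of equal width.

10.125

Δx = (7.5 − 3)/8 = 0.5625.
h(3) = 0, h(3.5625) = 0.5625, h(4.125) = 1.125, h(4.6875) = 1.6875, h(5.25) = 2.25, h(5.8125) = 2.8125, h(6.375) = 3.375, h(6.9375) = 3.9375, h(7.5) = 4.5.
T_8 = (Δx/2)·[h(x_0) + 2h(x_1) + ... + 2h(x_{7}) + h(x_8)].
Sum = 10.125.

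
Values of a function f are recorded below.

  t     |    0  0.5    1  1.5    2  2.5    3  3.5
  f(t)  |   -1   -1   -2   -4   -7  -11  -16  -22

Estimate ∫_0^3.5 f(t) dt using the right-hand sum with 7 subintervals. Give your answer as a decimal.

-31.5

Δt = 0.5.
Sum = 0.5·[(-1) + (-2) + (-4) + (-7) + (-11) + (-16) + (-22)] = -31.5.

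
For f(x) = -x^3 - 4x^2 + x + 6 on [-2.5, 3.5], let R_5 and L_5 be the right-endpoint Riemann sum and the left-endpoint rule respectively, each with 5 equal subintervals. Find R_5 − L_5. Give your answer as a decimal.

R_5 = -120.57.
L_5 = -28.77.
R_5 − L_5 = -91.8.

-91.8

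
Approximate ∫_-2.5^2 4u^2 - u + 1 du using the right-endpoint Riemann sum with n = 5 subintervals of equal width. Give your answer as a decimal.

33.48

Δu = (2 − (-2.5))/5 = 0.9.
Right endpoints: -1.6, -0.7, 0.2, 1.1, 2.
f(-1.6) = 12.84, f(-0.7) = 3.66, f(0.2) = 0.96, f(1.1) = 4.74, f(2) = 15.
Sum = Δu · [f(-1.6) + f(-0.7) + f(0.2) + f(1.1) + f(2)].
Sum = 33.48.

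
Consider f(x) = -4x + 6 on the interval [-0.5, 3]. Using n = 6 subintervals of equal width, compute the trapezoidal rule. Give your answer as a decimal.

3.5

Δx = (3 − (-0.5))/6 = 7/12.
f(-0.5) = 8, f(1/12) = 17/3, f(2/3) = 10/3, f(1.25) = 1, f(11/6) = -4/3, f(29/12) = -11/3, f(3) = -6.
T_6 = (Δx/2)·[f(x_0) + 2f(x_1) + ... + 2f(x_{5}) + f(x_6)].
Sum = 3.5.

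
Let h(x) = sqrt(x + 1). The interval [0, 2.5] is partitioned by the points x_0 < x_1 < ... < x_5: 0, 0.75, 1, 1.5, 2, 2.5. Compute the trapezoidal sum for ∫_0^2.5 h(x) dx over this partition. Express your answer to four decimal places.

3.6911

Subinterval widths: 0.75, 0.25, 0.5, 0.5, 0.5.
h(0) ≈ 1.0000, h(0.75) ≈ 1.3229, h(1) ≈ 1.4142, h(1.5) ≈ 1.5811, h(2) ≈ 1.7321, h(2.5) ≈ 1.8708.
On each subinterval the trapezoid contributes (Δx_i/2)·[h(x_{i-1}) + h(x_i)].
Sum ≈ 3.6911.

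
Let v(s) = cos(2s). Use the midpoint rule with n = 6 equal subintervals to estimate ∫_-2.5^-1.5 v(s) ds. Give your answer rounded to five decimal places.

Δs = (-1.5 − (-2.5))/6 = 1/6.
Midpoints: -29/12, -2.25, -25/12, -23/12, -1.75, -19/12.
v(-29/12) ≈ 0.12065, v(-2.25) ≈ -0.21080, v(-25/12) ≈ -0.51904, v(-23/12) ≈ -0.77014, v(-1.75) ≈ -0.93646, v(-19/12) ≈ -0.99969.
Sum = Δs · [v(-29/12) + v(-2.25) + v(-25/12) + ...].
Sum ≈ -0.55258.

-0.55258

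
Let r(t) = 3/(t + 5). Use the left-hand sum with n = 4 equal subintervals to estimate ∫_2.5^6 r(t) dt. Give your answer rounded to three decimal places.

1.206

Δt = (6 − 2.5)/4 = 0.875.
Left endpoints: 2.5, 3.375, 4.25, 5.125.
r(2.5) = 0.4, r(3.375) = 24/67, r(4.25) = 12/37, r(5.125) = 8/27.
Sum = Δt · [r(2.5) + r(3.375) + r(4.25) + r(5.125)].
Sum ≈ 1.206.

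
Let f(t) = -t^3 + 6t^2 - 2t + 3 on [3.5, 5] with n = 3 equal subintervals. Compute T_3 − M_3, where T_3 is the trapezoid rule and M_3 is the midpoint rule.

T_3 = 36.84375.
M_3 = 37.4765625.
T_3 − M_3 = -0.6328125.

-0.6328125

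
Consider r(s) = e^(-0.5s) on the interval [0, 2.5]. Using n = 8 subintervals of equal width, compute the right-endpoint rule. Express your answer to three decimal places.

1.318

Δs = (2.5 − 0)/8 = 0.3125.
Right endpoints: 0.3125, 0.625, 0.9375, 1.25, 1.5625, 1.875, 2.1875, 2.5.
r(0.3125) ≈ 0.855, r(0.625) ≈ 0.732, r(0.9375) ≈ 0.626, r(1.25) ≈ 0.535, r(1.5625) ≈ 0.458, r(1.875) ≈ 0.392, r(2.1875) ≈ 0.335, r(2.5) ≈ 0.287.
Sum = Δs · [r(0.3125) + r(0.625) + r(0.9375) + ...].
Sum ≈ 1.318.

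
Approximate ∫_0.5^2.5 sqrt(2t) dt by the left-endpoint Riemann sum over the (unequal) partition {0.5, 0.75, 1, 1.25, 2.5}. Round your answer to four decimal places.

Subinterval widths: 0.25, 0.25, 0.25, 1.25.
Left endpoints: 0.5, 0.75, 1, 1.25.
f(0.5) ≈ 1.0000, f(0.75) ≈ 1.2247, f(1) ≈ 1.4142, f(1.25) ≈ 1.5811.
Sum = Σ Δt_i · f(t_i).
Sum ≈ 2.8862.

2.8862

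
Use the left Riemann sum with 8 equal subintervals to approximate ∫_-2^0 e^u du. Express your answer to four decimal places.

Δu = (0 − (-2))/8 = 0.25.
Left endpoints: -2, -1.75, -1.5, -1.25, -1, -0.75, -0.5, -0.25.
f(-2) ≈ 0.1353, f(-1.75) ≈ 0.1738, f(-1.5) ≈ 0.2231, f(-1.25) ≈ 0.2865, f(-1) ≈ 0.3679, f(-0.75) ≈ 0.4724, f(-0.5) ≈ 0.6065, f(-0.25) ≈ 0.7788.
Sum = Δu · [f(-2) + f(-1.75) + f(-1.5) + ...].
Sum ≈ 0.7611.

0.7611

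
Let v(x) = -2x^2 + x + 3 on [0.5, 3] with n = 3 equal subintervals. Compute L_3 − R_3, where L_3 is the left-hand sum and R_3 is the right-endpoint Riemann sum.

12.5

L_3 ≈ -0.370370.
R_3 ≈ -12.870370.
L_3 − R_3 = 12.5.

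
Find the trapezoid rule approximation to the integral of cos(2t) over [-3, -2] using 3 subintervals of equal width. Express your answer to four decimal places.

0.2298

Δt = (-2 − (-3))/3 = 1/3.
f(-3) ≈ 0.9602, f(-8/3) ≈ 0.5818, f(-7/3) ≈ -0.0457, f(-2) ≈ -0.6536.
T_3 = (Δt/2)·[f(t_0) + 2f(t_1) + 2f(t_2) + f(t_3)].
Sum ≈ 0.2298.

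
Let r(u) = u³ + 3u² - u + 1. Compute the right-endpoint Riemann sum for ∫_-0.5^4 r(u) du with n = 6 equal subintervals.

168.29296875

Δu = (4 − (-0.5))/6 = 0.75.
Right endpoints: 0.25, 1, 1.75, 2.5, 3.25, 4.
r(0.25) = 0.953125, r(1) = 4, r(1.75) = 13.796875, r(2.5) = 32.875, r(3.25) = 63.765625, r(4) = 109.
Sum = Δu · [r(0.25) + r(1) + r(1.75) + ...].
Sum = 168.29296875.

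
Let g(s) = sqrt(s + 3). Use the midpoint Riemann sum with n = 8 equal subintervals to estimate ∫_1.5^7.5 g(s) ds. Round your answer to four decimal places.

Δs = (7.5 − 1.5)/8 = 0.75.
Midpoints: 1.875, 2.625, 3.375, 4.125, 4.875, 5.625, 6.375, 7.125.
g(1.875) ≈ 2.2079, g(2.625) ≈ 2.3717, g(3.375) ≈ 2.5249, g(4.125) ≈ 2.6693, g(4.875) ≈ 2.8062, g(5.625) ≈ 2.9368, g(6.375) ≈ 3.0619, g(7.125) ≈ 3.1820.
Sum = Δs · [g(1.875) + g(2.625) + g(3.375) + ...].
Sum ≈ 16.3205.

16.3205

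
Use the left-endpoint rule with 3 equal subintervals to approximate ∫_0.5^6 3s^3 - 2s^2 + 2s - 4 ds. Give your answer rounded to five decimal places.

Δs = (6 − 0.5)/3 = 11/6.
Left endpoints: 0.5, 7/3, 25/6.
f(0.5) = -3.125, f(7/3) = 251/9, f(25/6) = 186.625.
Sum = Δs · [f(0.5) + f(7/3) + f(25/6)].
Sum ≈ 387.54630.

387.54630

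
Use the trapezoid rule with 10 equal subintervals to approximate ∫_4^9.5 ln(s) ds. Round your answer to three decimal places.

Δs = (9.5 − 4)/10 = 0.55.
f(4) ≈ 1.386, f(4.55) ≈ 1.515, f(5.1) ≈ 1.629, f(5.65) ≈ 1.732, f(6.2) ≈ 1.825, f(6.75) ≈ 1.910, f(7.3) ≈ 1.988, f(7.85) ≈ 2.061, f(8.4) ≈ 2.128, f(8.95) ≈ 2.192, f(9.5) ≈ 2.251.
T_10 = (Δs/2)·[f(s_0) + 2f(s_1) + ... + 2f(s_{9}) + f(s_10)].
Sum ≈ 10.338.

10.338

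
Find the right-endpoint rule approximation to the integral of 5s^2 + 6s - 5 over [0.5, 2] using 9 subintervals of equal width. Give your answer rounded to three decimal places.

19.222

Δs = (2 − 0.5)/9 = 1/6.
Right endpoints: 2/3, 5/6, 1, 7/6, 4/3, 1.5, 5/3, 11/6, 2.
f(2/3) = 11/9, f(5/6) = 125/36, f(1) = 6, f(7/6) = 317/36, f(4/3) = 107/9, f(1.5) = 15.25, f(5/3) = 170/9, f(11/6) = 821/36, f(2) = 27.
Sum = Δs · [f(2/3) + f(5/6) + f(1) + ...].
Sum ≈ 19.222.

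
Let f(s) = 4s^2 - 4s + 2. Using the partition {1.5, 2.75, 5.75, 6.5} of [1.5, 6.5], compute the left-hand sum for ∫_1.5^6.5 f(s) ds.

153.4375

Subinterval widths: 1.25, 3, 0.75.
Left endpoints: 1.5, 2.75, 5.75.
f(1.5) = 5, f(2.75) = 21.25, f(5.75) = 111.25.
Sum = Σ Δs_i · f(s_i).
Sum = 153.4375.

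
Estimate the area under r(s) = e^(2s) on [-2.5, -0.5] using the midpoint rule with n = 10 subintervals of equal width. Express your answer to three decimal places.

0.179

Δs = (-0.5 − (-2.5))/10 = 0.2.
Midpoints: -2.4, -2.2, -2, -1.8, -1.6, -1.4, -1.2, -1, -0.8, -0.6.
r(-2.4) ≈ 0.008, r(-2.2) ≈ 0.012, r(-2) ≈ 0.018, r(-1.8) ≈ 0.027, r(-1.6) ≈ 0.041, r(-1.4) ≈ 0.061, r(-1.2) ≈ 0.091, r(-1) ≈ 0.135, r(-0.8) ≈ 0.202, r(-0.6) ≈ 0.301.
Sum = Δs · [r(-2.4) + r(-2.2) + r(-2) + ...].
Sum ≈ 0.179.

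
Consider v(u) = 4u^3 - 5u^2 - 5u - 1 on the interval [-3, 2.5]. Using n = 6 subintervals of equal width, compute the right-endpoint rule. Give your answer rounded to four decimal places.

-45.9225

Δu = (2.5 − (-3))/6 = 11/12.
Right endpoints: -25/12, -7/6, -0.25, 2/3, 19/12, 2.5.
v(-25/12) = -5233/108, v(-7/6) = -899/108, v(-0.25) = -0.125, v(2/3) = -145/27, v(19/12) = -301/54, v(2.5) = 17.75.
Sum = Δu · [v(-25/12) + v(-7/6) + v(-0.25) + ...].
Sum ≈ -45.9225.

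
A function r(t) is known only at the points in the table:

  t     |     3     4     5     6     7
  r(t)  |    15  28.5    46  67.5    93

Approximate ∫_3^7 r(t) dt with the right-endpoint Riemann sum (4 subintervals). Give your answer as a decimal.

235

Δt = 1.
Sum = 1·[28.5 + 46 + 67.5 + 93] = 235.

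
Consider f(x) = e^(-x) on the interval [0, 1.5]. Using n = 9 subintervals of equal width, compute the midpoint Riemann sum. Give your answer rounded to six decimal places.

Δx = (1.5 − 0)/9 = 1/6.
Midpoints: 1/12, 0.25, 5/12, 7/12, 0.75, 11/12, 13/12, 1.25, 17/12.
f(1/12) ≈ 0.920044, f(0.25) ≈ 0.778801, f(5/12) ≈ 0.659241, f(7/12) ≈ 0.558035, f(0.75) ≈ 0.472367, f(11/12) ≈ 0.399850, f(13/12) ≈ 0.338465, f(1.25) ≈ 0.286505, f(17/12) ≈ 0.242521.
Sum = Δx · [f(1/12) + f(0.25) + f(5/12) + ...].
Sum ≈ 0.775971.

0.775971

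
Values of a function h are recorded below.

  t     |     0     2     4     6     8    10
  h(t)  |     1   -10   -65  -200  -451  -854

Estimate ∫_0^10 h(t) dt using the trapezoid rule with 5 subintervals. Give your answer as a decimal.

Δt = 2.
T_5 = (2/2)·[1 + 2·(-10) + 2·(-65) + 2·(-200) + 2·(-451) + (-854)] = -2305.

-2305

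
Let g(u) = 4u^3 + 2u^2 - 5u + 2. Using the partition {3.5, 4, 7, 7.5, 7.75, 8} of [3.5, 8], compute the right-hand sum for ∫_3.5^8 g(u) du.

6349.078125

Subinterval widths: 0.5, 3, 0.5, 0.25, 0.25.
Right endpoints: 4, 7, 7.5, 7.75, 8.
g(4) = 270, g(7) = 1437, g(7.5) = 1764.5, g(7.75) = 1945.3125, g(8) = 2138.
Sum = Σ Δu_i · g(u_i).
Sum = 6349.078125.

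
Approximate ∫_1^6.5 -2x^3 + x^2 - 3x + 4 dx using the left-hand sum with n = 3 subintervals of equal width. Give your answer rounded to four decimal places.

Δx = (6.5 − 1)/3 = 11/6.
Left endpoints: 1, 17/6, 14/3.
f(1) = 0, f(17/6) = -1133/27, f(14/3) = -5170/27.
Sum = Δx · [f(1) + f(17/6) + f(14/3)].
Sum ≈ -427.9815.

-427.9815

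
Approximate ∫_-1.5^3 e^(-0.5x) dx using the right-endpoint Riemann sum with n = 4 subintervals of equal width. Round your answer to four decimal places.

2.8218

Δx = (3 − (-1.5))/4 = 1.125.
Right endpoints: -0.375, 0.75, 1.875, 3.
f(-0.375) ≈ 1.2062, f(0.75) ≈ 0.6873, f(1.875) ≈ 0.3916, f(3) ≈ 0.2231.
Sum = Δx · [f(-0.375) + f(0.75) + f(1.875) + f(3)].
Sum ≈ 2.8218.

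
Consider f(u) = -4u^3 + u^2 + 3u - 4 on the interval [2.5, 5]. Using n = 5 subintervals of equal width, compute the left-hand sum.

-433.125

Δu = (5 − 2.5)/5 = 0.5.
Left endpoints: 2.5, 3, 3.5, 4, 4.5.
f(2.5) = -52.75, f(3) = -94, f(3.5) = -152.75, f(4) = -232, f(4.5) = -334.75.
Sum = Δu · [f(2.5) + f(3) + f(3.5) + f(4) + f(4.5)].
Sum = -433.125.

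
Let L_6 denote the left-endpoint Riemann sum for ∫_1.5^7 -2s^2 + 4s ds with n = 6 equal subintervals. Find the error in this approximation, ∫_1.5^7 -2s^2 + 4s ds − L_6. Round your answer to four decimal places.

Exact integral: ∫_1.5^7 f(s) ds ≈ -132.916667.
L_6 ≈ -101.686343.
Error ≈ -132.916667 − (-101.686343) ≈ -31.2303.

-31.2303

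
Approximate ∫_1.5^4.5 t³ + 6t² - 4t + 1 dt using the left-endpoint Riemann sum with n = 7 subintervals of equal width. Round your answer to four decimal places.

205.7526

Δt = (4.5 − 1.5)/7 = 3/7.
Left endpoints: 1.5, 27/14, 33/14, 39/14, 45/14, 51/14, 57/14.
f(1.5) = 11.875, f(27/14) = 62495/2744, f(33/14) = 104285/2744, f(39/14) = 159251/2744, f(45/14) = 228689/2744, f(51/14) = 313895/2744, f(57/14) = 416165/2744.
Sum = Δt · [f(1.5) + f(27/14) + f(33/14) + ...].
Sum ≈ 205.7526.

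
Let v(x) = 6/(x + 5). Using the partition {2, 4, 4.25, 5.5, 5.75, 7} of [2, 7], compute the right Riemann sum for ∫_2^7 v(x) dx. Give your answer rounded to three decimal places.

2.974

Subinterval widths: 2, 0.25, 1.25, 0.25, 1.25.
Right endpoints: 4, 4.25, 5.5, 5.75, 7.
v(4) = 2/3, v(4.25) = 24/37, v(5.5) = 4/7, v(5.75) = 24/43, v(7) = 0.5.
Sum = Σ Δx_i · v(x_i).
Sum ≈ 2.974.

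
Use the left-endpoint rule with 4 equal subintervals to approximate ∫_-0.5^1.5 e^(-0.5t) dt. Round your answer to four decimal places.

Δt = (1.5 − (-0.5))/4 = 0.5.
Left endpoints: -0.5, 0, 0.5, 1.
f(-0.5) ≈ 1.2840, f(0) ≈ 1.0000, f(0.5) ≈ 0.7788, f(1) ≈ 0.6065.
Sum = Δt · [f(-0.5) + f(0) + f(0.5) + f(1)].
Sum ≈ 1.8347.

1.8347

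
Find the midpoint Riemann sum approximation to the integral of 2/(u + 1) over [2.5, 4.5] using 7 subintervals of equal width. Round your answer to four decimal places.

Δu = (4.5 − 2.5)/7 = 2/7.
Midpoints: 37/14, 41/14, 45/14, 3.5, 53/14, 57/14, 61/14.
f(37/14) = 28/51, f(41/14) = 28/55, f(45/14) = 28/59, f(3.5) = 4/9, f(53/14) = 28/67, f(57/14) = 28/71, f(61/14) = 28/75.
Sum = Δu · [f(37/14) + f(41/14) + f(45/14) + ...].
Sum ≈ 0.9036.

0.9036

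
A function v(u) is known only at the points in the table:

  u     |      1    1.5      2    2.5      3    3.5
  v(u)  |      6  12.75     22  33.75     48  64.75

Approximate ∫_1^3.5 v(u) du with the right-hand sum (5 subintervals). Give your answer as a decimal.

90.625

Δu = 0.5.
Sum = 0.5·[12.75 + 22 + 33.75 + 48 + 64.75] = 90.625.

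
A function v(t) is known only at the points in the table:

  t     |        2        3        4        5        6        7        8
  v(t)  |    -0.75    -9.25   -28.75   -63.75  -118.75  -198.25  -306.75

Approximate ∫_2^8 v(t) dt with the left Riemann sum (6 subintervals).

-419.5

Δt = 1.
Sum = 1·[(-0.75) + (-9.25) + (-28.75) + (-63.75) + (-118.75) + (-198.25)] = -419.5.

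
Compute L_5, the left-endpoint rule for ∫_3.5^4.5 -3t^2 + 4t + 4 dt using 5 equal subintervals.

-26.27

Δt = (4.5 − 3.5)/5 = 0.2.
Left endpoints: 3.5, 3.7, 3.9, 4.1, 4.3.
f(3.5) = -18.75, f(3.7) = -22.27, f(3.9) = -26.03, f(4.1) = -30.03, f(4.3) = -34.27.
Sum = Δt · [f(3.5) + f(3.7) + f(3.9) + f(4.1) + f(4.3)].
Sum = -26.27.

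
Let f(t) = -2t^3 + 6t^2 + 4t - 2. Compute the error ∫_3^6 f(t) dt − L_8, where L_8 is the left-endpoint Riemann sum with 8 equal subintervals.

Exact integral: ∫_3^6 f(t) dt = -181.5.
L_8 = -144.7265625.
Error = -181.5 − (-144.7265625) = -36.7734375.

-36.7734375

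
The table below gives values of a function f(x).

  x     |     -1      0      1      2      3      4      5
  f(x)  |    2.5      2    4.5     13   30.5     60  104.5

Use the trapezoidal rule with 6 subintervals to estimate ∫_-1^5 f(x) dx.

163.5

Δx = 1.
T_6 = (1/2)·[2.5 + 2·2 + 2·4.5 + 2·13 + 2·30.5 + 2·60 + 104.5] = 163.5.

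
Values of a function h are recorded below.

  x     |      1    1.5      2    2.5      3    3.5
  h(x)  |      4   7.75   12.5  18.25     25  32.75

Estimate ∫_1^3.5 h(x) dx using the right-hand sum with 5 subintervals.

Δx = 0.5.
Sum = 0.5·[7.75 + 12.5 + 18.25 + 25 + 32.75] = 48.125.

48.125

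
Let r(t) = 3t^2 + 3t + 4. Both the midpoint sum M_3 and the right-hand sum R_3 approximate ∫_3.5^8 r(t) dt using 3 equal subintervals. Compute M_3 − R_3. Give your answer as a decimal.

M_3 = 562.21875.
R_3 = 696.375.
M_3 − R_3 = -134.15625.

-134.15625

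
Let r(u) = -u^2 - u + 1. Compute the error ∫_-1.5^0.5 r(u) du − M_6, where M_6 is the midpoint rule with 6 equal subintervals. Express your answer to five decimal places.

-0.01852

Exact integral: ∫_-1.5^0.5 r(u) du ≈ 1.8333333.
M_6 ≈ 1.8518519.
Error ≈ 1.8333333 − 1.8518519 ≈ -0.01852.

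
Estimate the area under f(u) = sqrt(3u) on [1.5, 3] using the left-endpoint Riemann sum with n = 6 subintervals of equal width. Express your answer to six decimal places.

3.767767

Δu = (3 − 1.5)/6 = 0.25.
Left endpoints: 1.5, 1.75, 2, 2.25, 2.5, 2.75.
f(1.5) ≈ 2.121320, f(1.75) ≈ 2.291288, f(2) ≈ 2.449490, f(2.25) ≈ 2.598076, f(2.5) ≈ 2.738613, f(2.75) ≈ 2.872281.
Sum = Δu · [f(1.5) + f(1.75) + f(2) + ...].
Sum ≈ 3.767767.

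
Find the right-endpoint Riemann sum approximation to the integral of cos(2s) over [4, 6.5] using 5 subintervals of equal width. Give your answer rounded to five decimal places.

0.00276

Δs = (6.5 − 4)/5 = 0.5.
Right endpoints: 4.5, 5, 5.5, 6, 6.5.
f(4.5) ≈ -0.91113, f(5) ≈ -0.83907, f(5.5) ≈ 0.00443, f(6) ≈ 0.84385, f(6.5) ≈ 0.90745.
Sum = Δs · [f(4.5) + f(5) + f(5.5) + f(6) + f(6.5)].
Sum ≈ 0.00276.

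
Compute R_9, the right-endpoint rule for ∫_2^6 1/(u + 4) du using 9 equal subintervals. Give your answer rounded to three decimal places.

Δu = (6 − 2)/9 = 4/9.
Right endpoints: 22/9, 26/9, 10/3, 34/9, 38/9, 14/3, 46/9, 50/9, 6.
f(22/9) = 9/58, f(26/9) = 9/62, f(10/3) = 3/22, f(34/9) = 9/70, f(38/9) = 9/74, f(14/3) = 3/26, f(46/9) = 9/82, f(50/9) = 9/86, f(6) = 0.1.
Sum = Δu · [f(22/9) + f(26/9) + f(10/3) + ...].
Sum ≈ 0.496.

0.496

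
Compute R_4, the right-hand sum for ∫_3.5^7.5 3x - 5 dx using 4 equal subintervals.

Δx = (7.5 − 3.5)/4 = 1.
Right endpoints: 4.5, 5.5, 6.5, 7.5.
f(4.5) = 8.5, f(5.5) = 11.5, f(6.5) = 14.5, f(7.5) = 17.5.
Sum = Δx · [f(4.5) + f(5.5) + f(6.5) + f(7.5)].
Sum = 52.

52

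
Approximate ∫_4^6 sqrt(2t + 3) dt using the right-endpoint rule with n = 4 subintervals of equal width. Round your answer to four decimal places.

Δt = (6 − 4)/4 = 0.5.
Right endpoints: 4.5, 5, 5.5, 6.
f(4.5) ≈ 3.4641, f(5) ≈ 3.6056, f(5.5) ≈ 3.7417, f(6) ≈ 3.8730.
Sum = Δt · [f(4.5) + f(5) + f(5.5) + f(6)].
Sum ≈ 7.3421.

7.3421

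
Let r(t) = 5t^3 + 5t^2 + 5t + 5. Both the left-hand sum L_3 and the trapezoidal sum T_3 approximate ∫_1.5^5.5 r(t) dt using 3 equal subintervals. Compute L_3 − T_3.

L_3 ≈ 917.31481.
T_3 ≈ 1567.31481.
L_3 − T_3 = -650.

-650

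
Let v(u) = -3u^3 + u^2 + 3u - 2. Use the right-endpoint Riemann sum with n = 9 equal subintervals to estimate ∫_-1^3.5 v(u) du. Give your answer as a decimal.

Δu = (3.5 − (-1))/9 = 0.5.
Right endpoints: -0.5, 0, 0.5, 1, 1.5, 2, 2.5, 3, 3.5.
v(-0.5) = -2.875, v(0) = -2, v(0.5) = -0.625, v(1) = -1, v(1.5) = -5.375, v(2) = -16, v(2.5) = -35.125, v(3) = -65, v(3.5) = -107.875.
Sum = Δu · [v(-0.5) + v(0) + v(0.5) + ...].
Sum = -117.9375.

-117.9375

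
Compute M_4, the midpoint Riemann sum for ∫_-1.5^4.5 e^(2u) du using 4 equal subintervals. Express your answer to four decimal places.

2854.1465

Δu = (4.5 − (-1.5))/4 = 1.5.
Midpoints: -0.75, 0.75, 2.25, 3.75.
f(-0.75) ≈ 0.2231, f(0.75) ≈ 4.4817, f(2.25) ≈ 90.0171, f(3.75) ≈ 1808.0424.
Sum = Δu · [f(-0.75) + f(0.75) + f(2.25) + f(3.75)].
Sum ≈ 2854.1465.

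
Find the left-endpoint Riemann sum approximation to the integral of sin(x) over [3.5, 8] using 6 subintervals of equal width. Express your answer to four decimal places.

Δx = (8 − 3.5)/6 = 0.75.
Left endpoints: 3.5, 4.25, 5, 5.75, 6.5, 7.25.
f(3.5) ≈ -0.3508, f(4.25) ≈ -0.8950, f(5) ≈ -0.9589, f(5.75) ≈ -0.5083, f(6.5) ≈ 0.2151, f(7.25) ≈ 0.8231.
Sum = Δx · [f(3.5) + f(4.25) + f(5) + ...].
Sum ≈ -1.2561.

-1.2561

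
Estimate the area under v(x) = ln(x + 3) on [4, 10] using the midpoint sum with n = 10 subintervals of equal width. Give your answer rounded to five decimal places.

Δx = (10 − 4)/10 = 0.6.
Midpoints: 4.3, 4.9, 5.5, 6.1, 6.7, 7.3, 7.9, 8.5, 9.1, 9.7.
v(4.3) ≈ 1.98787, v(4.9) ≈ 2.06686, v(5.5) ≈ 2.14007, v(6.1) ≈ 2.20827, v(6.7) ≈ 2.27213, v(7.3) ≈ 2.33214, v(7.9) ≈ 2.38876, v(8.5) ≈ 2.44235, v(9.1) ≈ 2.49321, v(9.7) ≈ 2.54160.
Sum = Δx · [v(4.3) + v(4.9) + v(5.5) + ...].
Sum ≈ 13.72396.

13.72396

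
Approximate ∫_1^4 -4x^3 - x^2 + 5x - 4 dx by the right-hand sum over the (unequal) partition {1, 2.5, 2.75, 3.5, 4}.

-366.3125

Subinterval widths: 1.5, 0.25, 0.75, 0.5.
Right endpoints: 2.5, 2.75, 3.5, 4.
f(2.5) = -60.25, f(2.75) = -81, f(3.5) = -170.25, f(4) = -256.
Sum = Σ Δx_i · f(x_i).
Sum = -366.3125.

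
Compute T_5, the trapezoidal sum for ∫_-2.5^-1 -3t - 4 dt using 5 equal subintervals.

Δt = (-1 − (-2.5))/5 = 0.3.
f(-2.5) = 3.5, f(-2.2) = 2.6, f(-1.9) = 1.7, f(-1.6) = 0.8, f(-1.3) = -0.1, f(-1) = -1.
T_5 = (Δt/2)·[f(t_0) + 2f(t_1) + ... + 2f(t_{4}) + f(t_5)].
Sum = 1.875.

1.875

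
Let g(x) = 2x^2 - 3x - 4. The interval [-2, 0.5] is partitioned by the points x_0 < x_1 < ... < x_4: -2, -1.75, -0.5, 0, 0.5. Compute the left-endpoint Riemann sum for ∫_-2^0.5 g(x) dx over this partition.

8.71875

Subinterval widths: 0.25, 1.25, 0.5, 0.5.
Left endpoints: -2, -1.75, -0.5, 0.
g(-2) = 10, g(-1.75) = 7.375, g(-0.5) = -2, g(0) = -4.
Sum = Σ Δx_i · g(x_i).
Sum = 8.71875.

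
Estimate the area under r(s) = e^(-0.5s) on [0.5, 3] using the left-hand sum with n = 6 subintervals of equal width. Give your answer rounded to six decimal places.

1.231123

Δs = (3 − 0.5)/6 = 5/12.
Left endpoints: 0.5, 11/12, 4/3, 1.75, 13/6, 31/12.
r(0.5) ≈ 0.778801, r(11/12) ≈ 0.632337, r(4/3) ≈ 0.513417, r(1.75) ≈ 0.416862, r(13/6) ≈ 0.338465, r(31/12) ≈ 0.274812.
Sum = Δs · [r(0.5) + r(11/12) + r(4/3) + ...].
Sum ≈ 1.231123.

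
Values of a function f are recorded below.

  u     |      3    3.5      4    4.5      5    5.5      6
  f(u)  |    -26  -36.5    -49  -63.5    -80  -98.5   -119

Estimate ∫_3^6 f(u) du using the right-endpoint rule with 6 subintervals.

-223.25

Δu = 0.5.
Sum = 0.5·[(-36.5) + (-49) + (-63.5) + (-80) + (-98.5) + (-119)] = -223.25.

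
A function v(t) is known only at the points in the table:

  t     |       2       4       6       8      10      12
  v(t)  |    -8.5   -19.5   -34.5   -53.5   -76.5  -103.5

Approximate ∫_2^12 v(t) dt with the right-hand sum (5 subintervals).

Δt = 2.
Sum = 2·[(-19.5) + (-34.5) + (-53.5) + (-76.5) + (-103.5)] = -575.

-575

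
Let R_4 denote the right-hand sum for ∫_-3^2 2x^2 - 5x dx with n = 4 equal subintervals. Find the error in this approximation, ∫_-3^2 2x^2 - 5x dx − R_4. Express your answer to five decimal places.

19.27083

Exact integral: ∫_-3^2 f(x) dx ≈ 35.8333333.
R_4 = 16.5625.
Error ≈ 35.8333333 − 16.5625 ≈ 19.27083.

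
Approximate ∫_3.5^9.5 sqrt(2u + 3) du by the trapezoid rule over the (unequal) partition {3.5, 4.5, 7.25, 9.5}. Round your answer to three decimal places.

Subinterval widths: 1, 2.75, 2.25.
f(3.5) ≈ 3.162, f(4.5) ≈ 3.464, f(7.25) ≈ 4.183, f(9.5) ≈ 4.690.
On each subinterval the trapezoid contributes (Δu_i/2)·[f(u_{i-1}) + f(u_i)].
Sum ≈ 23.811.

23.811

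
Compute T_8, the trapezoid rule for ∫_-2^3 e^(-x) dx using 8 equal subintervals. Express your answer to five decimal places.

7.57664

Δx = (3 − (-2))/8 = 0.625.
f(-2) ≈ 7.38906, f(-1.375) ≈ 3.95508, f(-0.75) ≈ 2.11700, f(-0.125) ≈ 1.13315, f(0.5) ≈ 0.60653, f(1.125) ≈ 0.32465, f(1.75) ≈ 0.17377, f(2.375) ≈ 0.09301, f(3) ≈ 0.04979.
T_8 = (Δx/2)·[f(x_0) + 2f(x_1) + ... + 2f(x_{7}) + f(x_8)].
Sum ≈ 7.57664.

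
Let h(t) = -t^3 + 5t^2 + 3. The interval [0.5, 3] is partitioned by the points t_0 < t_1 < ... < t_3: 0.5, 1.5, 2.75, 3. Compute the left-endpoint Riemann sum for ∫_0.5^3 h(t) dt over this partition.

Subinterval widths: 1, 1.25, 0.25.
Left endpoints: 0.5, 1.5, 2.75.
h(0.5) = 4.125, h(1.5) = 10.875, h(2.75) = 20.015625.
Sum = Σ Δt_i · h(t_i).
Sum = 22.72265625.

22.72265625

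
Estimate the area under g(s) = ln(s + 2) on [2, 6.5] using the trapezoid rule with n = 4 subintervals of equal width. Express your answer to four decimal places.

8.1315

Δs = (6.5 − 2)/4 = 1.125.
g(2) ≈ 1.3863, g(3.125) ≈ 1.6341, g(4.25) ≈ 1.8326, g(5.375) ≈ 1.9981, g(6.5) ≈ 2.1401.
T_4 = (Δs/2)·[g(s_0) + 2g(s_1) + 2g(s_2) + 2g(s_3) + g(s_4)].
Sum ≈ 8.1315.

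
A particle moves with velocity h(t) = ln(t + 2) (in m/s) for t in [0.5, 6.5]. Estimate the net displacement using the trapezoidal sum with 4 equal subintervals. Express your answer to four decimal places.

9.8477

Δt = (6.5 − 0.5)/4 = 1.5.
h(0.5) ≈ 0.9163, h(2) ≈ 1.3863, h(3.5) ≈ 1.7047, h(5) ≈ 1.9459, h(6.5) ≈ 2.1401.
T_4 = (Δt/2)·[h(t_0) + 2h(t_1) + 2h(t_2) + 2h(t_3) + h(t_4)].
Sum ≈ 9.8477.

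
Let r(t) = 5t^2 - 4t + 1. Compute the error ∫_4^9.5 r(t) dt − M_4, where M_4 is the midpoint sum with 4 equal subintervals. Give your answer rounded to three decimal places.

Exact integral: ∫_4^9.5 r(t) dt ≈ 1179.29167.
M_4 ≈ 1174.95898.
Error ≈ 1179.29167 − 1174.95898 ≈ 4.333.

4.333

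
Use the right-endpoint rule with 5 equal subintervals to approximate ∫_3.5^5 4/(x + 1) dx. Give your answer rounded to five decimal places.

Δx = (5 − 3.5)/5 = 0.3.
Right endpoints: 3.8, 4.1, 4.4, 4.7, 5.
f(3.8) = 5/6, f(4.1) = 40/51, f(4.4) = 20/27, f(4.7) = 40/57, f(5) = 2/3.
Sum = Δx · [f(3.8) + f(4.1) + f(4.4) + f(4.7) + f(5)].
Sum ≈ 1.11804.

1.11804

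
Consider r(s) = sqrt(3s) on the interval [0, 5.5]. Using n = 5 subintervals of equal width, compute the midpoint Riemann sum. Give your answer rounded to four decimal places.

14.9971

Δs = (5.5 − 0)/5 = 1.1.
Midpoints: 0.55, 1.65, 2.75, 3.85, 4.95.
r(0.55) ≈ 1.2845, r(1.65) ≈ 2.2249, r(2.75) ≈ 2.8723, r(3.85) ≈ 3.3985, r(4.95) ≈ 3.8536.
Sum = Δs · [r(0.55) + r(1.65) + r(2.75) + r(3.85) + r(4.95)].
Sum ≈ 14.9971.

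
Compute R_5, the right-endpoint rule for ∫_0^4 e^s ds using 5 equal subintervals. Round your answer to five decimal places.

Δs = (4 − 0)/5 = 0.8.
Right endpoints: 0.8, 1.6, 2.4, 3.2, 4.
f(0.8) ≈ 2.22554, f(1.6) ≈ 4.95303, f(2.4) ≈ 11.02318, f(3.2) ≈ 24.53253, f(4) ≈ 54.59815.
Sum = Δs · [f(0.8) + f(1.6) + f(2.4) + f(3.2) + f(4)].
Sum ≈ 77.86594.

77.86594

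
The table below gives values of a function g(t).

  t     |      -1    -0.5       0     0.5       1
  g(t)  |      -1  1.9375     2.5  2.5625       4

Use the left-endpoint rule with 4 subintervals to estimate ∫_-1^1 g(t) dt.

3

Δt = 0.5.
Sum = 0.5·[(-1) + 1.9375 + 2.5 + 2.5625] = 3.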